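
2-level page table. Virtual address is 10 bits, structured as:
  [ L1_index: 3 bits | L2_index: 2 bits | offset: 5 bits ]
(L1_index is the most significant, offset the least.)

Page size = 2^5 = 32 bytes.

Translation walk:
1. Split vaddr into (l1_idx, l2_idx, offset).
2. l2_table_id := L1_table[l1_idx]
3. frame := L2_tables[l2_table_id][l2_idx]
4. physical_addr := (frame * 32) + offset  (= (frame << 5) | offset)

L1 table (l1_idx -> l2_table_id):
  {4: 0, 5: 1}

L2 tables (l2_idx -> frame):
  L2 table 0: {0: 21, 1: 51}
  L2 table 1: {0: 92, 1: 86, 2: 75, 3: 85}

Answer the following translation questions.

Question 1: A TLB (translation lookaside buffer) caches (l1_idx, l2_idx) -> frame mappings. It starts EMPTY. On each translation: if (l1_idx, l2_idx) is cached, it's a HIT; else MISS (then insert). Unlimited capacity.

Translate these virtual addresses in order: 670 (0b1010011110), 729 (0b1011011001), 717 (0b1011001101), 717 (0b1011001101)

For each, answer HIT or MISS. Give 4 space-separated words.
Answer: MISS MISS HIT HIT

Derivation:
vaddr=670: (5,0) not in TLB -> MISS, insert
vaddr=729: (5,2) not in TLB -> MISS, insert
vaddr=717: (5,2) in TLB -> HIT
vaddr=717: (5,2) in TLB -> HIT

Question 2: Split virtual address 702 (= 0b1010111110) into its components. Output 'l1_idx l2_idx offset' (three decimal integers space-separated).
Answer: 5 1 30

Derivation:
vaddr = 702 = 0b1010111110
  top 3 bits -> l1_idx = 5
  next 2 bits -> l2_idx = 1
  bottom 5 bits -> offset = 30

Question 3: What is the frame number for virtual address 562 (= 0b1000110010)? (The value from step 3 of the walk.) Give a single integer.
vaddr = 562: l1_idx=4, l2_idx=1
L1[4] = 0; L2[0][1] = 51

Answer: 51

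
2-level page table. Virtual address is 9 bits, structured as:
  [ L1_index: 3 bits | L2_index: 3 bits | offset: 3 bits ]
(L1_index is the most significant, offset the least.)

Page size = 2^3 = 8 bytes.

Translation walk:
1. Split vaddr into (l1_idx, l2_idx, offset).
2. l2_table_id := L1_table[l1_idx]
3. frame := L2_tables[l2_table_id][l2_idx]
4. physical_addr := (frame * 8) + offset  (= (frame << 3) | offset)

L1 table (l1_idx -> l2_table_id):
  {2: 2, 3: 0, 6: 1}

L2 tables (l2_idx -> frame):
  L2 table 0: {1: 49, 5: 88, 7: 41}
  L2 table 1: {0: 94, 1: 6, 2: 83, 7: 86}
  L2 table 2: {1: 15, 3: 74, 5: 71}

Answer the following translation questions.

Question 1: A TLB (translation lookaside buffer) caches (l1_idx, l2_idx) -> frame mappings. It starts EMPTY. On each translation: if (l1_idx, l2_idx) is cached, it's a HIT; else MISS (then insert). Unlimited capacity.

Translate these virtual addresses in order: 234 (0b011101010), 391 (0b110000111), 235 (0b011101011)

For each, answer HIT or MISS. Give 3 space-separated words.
vaddr=234: (3,5) not in TLB -> MISS, insert
vaddr=391: (6,0) not in TLB -> MISS, insert
vaddr=235: (3,5) in TLB -> HIT

Answer: MISS MISS HIT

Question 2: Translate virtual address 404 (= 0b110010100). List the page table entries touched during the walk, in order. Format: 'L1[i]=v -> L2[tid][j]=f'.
vaddr = 404 = 0b110010100
Split: l1_idx=6, l2_idx=2, offset=4

Answer: L1[6]=1 -> L2[1][2]=83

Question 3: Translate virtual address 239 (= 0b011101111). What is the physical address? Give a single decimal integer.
vaddr = 239 = 0b011101111
Split: l1_idx=3, l2_idx=5, offset=7
L1[3] = 0
L2[0][5] = 88
paddr = 88 * 8 + 7 = 711

Answer: 711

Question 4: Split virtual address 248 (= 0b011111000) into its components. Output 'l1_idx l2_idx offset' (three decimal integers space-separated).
vaddr = 248 = 0b011111000
  top 3 bits -> l1_idx = 3
  next 3 bits -> l2_idx = 7
  bottom 3 bits -> offset = 0

Answer: 3 7 0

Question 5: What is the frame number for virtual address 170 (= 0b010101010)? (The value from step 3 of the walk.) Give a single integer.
vaddr = 170: l1_idx=2, l2_idx=5
L1[2] = 2; L2[2][5] = 71

Answer: 71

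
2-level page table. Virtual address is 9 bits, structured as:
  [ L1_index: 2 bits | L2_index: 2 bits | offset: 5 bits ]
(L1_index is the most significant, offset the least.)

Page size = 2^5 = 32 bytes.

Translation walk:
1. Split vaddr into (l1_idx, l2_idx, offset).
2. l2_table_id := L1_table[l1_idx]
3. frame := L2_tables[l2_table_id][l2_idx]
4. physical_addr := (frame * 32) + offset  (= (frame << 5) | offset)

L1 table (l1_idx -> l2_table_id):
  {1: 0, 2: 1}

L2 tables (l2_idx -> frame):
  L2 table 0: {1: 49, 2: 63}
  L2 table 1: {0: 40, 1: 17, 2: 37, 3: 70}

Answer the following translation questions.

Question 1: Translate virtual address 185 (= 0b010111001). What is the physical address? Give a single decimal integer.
Answer: 1593

Derivation:
vaddr = 185 = 0b010111001
Split: l1_idx=1, l2_idx=1, offset=25
L1[1] = 0
L2[0][1] = 49
paddr = 49 * 32 + 25 = 1593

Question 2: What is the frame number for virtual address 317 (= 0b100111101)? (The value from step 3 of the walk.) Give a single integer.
Answer: 17

Derivation:
vaddr = 317: l1_idx=2, l2_idx=1
L1[2] = 1; L2[1][1] = 17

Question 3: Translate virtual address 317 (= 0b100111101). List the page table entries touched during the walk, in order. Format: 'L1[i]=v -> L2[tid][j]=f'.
Answer: L1[2]=1 -> L2[1][1]=17

Derivation:
vaddr = 317 = 0b100111101
Split: l1_idx=2, l2_idx=1, offset=29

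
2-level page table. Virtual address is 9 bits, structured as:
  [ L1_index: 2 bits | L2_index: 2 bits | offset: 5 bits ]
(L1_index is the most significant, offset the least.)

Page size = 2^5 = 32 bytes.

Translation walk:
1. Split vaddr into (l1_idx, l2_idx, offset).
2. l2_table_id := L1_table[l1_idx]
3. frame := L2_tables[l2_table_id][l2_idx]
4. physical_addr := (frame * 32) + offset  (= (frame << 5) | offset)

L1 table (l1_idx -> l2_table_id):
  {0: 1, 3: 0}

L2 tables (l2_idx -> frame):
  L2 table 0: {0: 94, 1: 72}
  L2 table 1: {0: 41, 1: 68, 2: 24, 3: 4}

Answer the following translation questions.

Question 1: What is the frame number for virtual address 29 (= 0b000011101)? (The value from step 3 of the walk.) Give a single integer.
Answer: 41

Derivation:
vaddr = 29: l1_idx=0, l2_idx=0
L1[0] = 1; L2[1][0] = 41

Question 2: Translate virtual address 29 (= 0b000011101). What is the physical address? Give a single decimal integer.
vaddr = 29 = 0b000011101
Split: l1_idx=0, l2_idx=0, offset=29
L1[0] = 1
L2[1][0] = 41
paddr = 41 * 32 + 29 = 1341

Answer: 1341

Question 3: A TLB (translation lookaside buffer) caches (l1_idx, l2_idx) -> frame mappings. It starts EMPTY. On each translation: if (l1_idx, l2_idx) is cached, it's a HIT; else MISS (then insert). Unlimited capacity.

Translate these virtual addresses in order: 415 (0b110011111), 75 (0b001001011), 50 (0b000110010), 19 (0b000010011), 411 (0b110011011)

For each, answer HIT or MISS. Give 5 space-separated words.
vaddr=415: (3,0) not in TLB -> MISS, insert
vaddr=75: (0,2) not in TLB -> MISS, insert
vaddr=50: (0,1) not in TLB -> MISS, insert
vaddr=19: (0,0) not in TLB -> MISS, insert
vaddr=411: (3,0) in TLB -> HIT

Answer: MISS MISS MISS MISS HIT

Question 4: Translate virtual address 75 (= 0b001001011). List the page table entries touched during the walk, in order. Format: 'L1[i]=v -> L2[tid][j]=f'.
vaddr = 75 = 0b001001011
Split: l1_idx=0, l2_idx=2, offset=11

Answer: L1[0]=1 -> L2[1][2]=24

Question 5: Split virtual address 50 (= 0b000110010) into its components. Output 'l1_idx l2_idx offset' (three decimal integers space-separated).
vaddr = 50 = 0b000110010
  top 2 bits -> l1_idx = 0
  next 2 bits -> l2_idx = 1
  bottom 5 bits -> offset = 18

Answer: 0 1 18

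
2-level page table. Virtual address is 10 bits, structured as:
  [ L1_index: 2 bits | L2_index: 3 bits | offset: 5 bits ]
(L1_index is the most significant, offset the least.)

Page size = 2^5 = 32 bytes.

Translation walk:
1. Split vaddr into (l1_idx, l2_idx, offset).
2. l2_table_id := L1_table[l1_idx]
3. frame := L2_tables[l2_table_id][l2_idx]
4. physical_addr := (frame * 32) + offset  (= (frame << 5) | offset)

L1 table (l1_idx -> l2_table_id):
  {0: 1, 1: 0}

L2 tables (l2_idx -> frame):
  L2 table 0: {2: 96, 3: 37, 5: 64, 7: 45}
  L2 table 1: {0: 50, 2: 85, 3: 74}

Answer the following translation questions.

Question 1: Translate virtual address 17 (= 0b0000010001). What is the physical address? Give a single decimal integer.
Answer: 1617

Derivation:
vaddr = 17 = 0b0000010001
Split: l1_idx=0, l2_idx=0, offset=17
L1[0] = 1
L2[1][0] = 50
paddr = 50 * 32 + 17 = 1617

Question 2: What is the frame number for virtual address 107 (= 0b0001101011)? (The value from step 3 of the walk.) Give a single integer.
vaddr = 107: l1_idx=0, l2_idx=3
L1[0] = 1; L2[1][3] = 74

Answer: 74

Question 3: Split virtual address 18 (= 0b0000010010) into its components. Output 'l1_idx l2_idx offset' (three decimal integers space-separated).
Answer: 0 0 18

Derivation:
vaddr = 18 = 0b0000010010
  top 2 bits -> l1_idx = 0
  next 3 bits -> l2_idx = 0
  bottom 5 bits -> offset = 18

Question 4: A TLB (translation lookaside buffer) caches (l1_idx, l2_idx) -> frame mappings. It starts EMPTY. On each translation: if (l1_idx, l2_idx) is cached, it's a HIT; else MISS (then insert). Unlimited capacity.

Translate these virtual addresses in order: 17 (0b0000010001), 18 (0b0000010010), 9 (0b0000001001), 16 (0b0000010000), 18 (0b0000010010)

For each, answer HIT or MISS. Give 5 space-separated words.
Answer: MISS HIT HIT HIT HIT

Derivation:
vaddr=17: (0,0) not in TLB -> MISS, insert
vaddr=18: (0,0) in TLB -> HIT
vaddr=9: (0,0) in TLB -> HIT
vaddr=16: (0,0) in TLB -> HIT
vaddr=18: (0,0) in TLB -> HIT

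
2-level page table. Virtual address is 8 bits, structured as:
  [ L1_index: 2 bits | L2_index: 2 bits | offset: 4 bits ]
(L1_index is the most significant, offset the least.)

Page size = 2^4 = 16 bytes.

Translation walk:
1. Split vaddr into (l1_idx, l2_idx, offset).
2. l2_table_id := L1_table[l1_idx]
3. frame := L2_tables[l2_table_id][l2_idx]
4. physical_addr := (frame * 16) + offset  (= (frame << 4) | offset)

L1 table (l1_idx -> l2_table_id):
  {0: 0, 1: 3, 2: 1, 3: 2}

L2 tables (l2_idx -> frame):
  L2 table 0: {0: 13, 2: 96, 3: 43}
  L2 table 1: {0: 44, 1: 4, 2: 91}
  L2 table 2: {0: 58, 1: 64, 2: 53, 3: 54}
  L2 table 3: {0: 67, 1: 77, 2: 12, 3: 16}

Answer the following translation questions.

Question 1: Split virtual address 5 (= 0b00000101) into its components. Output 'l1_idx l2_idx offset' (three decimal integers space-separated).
vaddr = 5 = 0b00000101
  top 2 bits -> l1_idx = 0
  next 2 bits -> l2_idx = 0
  bottom 4 bits -> offset = 5

Answer: 0 0 5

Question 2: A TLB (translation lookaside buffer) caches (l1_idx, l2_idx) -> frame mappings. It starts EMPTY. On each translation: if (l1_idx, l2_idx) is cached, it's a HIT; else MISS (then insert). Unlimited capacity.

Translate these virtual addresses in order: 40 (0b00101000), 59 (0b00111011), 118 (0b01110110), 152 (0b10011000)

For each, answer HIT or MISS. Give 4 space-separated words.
vaddr=40: (0,2) not in TLB -> MISS, insert
vaddr=59: (0,3) not in TLB -> MISS, insert
vaddr=118: (1,3) not in TLB -> MISS, insert
vaddr=152: (2,1) not in TLB -> MISS, insert

Answer: MISS MISS MISS MISS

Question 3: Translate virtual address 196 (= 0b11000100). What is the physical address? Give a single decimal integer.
Answer: 932

Derivation:
vaddr = 196 = 0b11000100
Split: l1_idx=3, l2_idx=0, offset=4
L1[3] = 2
L2[2][0] = 58
paddr = 58 * 16 + 4 = 932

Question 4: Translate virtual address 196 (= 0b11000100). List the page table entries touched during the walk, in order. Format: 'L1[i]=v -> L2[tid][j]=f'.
Answer: L1[3]=2 -> L2[2][0]=58

Derivation:
vaddr = 196 = 0b11000100
Split: l1_idx=3, l2_idx=0, offset=4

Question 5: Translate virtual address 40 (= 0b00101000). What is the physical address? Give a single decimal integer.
Answer: 1544

Derivation:
vaddr = 40 = 0b00101000
Split: l1_idx=0, l2_idx=2, offset=8
L1[0] = 0
L2[0][2] = 96
paddr = 96 * 16 + 8 = 1544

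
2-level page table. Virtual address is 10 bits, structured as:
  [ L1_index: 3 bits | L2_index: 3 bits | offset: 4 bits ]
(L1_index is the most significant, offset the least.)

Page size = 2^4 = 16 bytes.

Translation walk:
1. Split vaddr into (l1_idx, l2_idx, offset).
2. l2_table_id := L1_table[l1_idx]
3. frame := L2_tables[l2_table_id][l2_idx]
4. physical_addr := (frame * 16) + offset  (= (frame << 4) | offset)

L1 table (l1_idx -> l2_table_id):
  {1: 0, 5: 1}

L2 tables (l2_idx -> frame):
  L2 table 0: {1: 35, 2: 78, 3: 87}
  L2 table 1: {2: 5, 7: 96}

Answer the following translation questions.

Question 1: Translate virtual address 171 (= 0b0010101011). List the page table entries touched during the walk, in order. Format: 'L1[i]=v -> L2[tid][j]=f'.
Answer: L1[1]=0 -> L2[0][2]=78

Derivation:
vaddr = 171 = 0b0010101011
Split: l1_idx=1, l2_idx=2, offset=11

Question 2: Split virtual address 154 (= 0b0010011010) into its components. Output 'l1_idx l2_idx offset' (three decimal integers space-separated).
vaddr = 154 = 0b0010011010
  top 3 bits -> l1_idx = 1
  next 3 bits -> l2_idx = 1
  bottom 4 bits -> offset = 10

Answer: 1 1 10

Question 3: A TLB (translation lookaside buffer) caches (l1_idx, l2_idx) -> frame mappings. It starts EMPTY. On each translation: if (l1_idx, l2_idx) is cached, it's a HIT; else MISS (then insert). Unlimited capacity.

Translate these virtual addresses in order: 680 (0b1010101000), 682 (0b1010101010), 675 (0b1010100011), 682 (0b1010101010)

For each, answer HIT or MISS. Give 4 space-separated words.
Answer: MISS HIT HIT HIT

Derivation:
vaddr=680: (5,2) not in TLB -> MISS, insert
vaddr=682: (5,2) in TLB -> HIT
vaddr=675: (5,2) in TLB -> HIT
vaddr=682: (5,2) in TLB -> HIT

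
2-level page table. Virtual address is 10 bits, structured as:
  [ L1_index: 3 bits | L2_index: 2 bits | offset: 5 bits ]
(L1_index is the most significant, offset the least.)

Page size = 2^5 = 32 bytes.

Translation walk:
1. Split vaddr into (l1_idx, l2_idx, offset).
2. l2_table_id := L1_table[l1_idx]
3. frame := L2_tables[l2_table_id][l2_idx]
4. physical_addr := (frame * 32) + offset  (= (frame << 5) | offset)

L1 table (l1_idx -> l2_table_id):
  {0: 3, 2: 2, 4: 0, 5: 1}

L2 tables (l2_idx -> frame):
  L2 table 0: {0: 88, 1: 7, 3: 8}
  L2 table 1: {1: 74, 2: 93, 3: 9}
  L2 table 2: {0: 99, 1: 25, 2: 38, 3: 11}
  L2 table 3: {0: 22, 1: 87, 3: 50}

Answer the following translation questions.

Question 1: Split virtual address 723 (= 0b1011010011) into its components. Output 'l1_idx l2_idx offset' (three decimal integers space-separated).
Answer: 5 2 19

Derivation:
vaddr = 723 = 0b1011010011
  top 3 bits -> l1_idx = 5
  next 2 bits -> l2_idx = 2
  bottom 5 bits -> offset = 19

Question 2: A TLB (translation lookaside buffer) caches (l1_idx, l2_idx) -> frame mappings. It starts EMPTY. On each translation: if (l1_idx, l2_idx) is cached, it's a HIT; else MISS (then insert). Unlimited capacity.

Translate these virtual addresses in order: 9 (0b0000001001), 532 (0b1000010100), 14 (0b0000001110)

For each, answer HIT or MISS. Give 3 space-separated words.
Answer: MISS MISS HIT

Derivation:
vaddr=9: (0,0) not in TLB -> MISS, insert
vaddr=532: (4,0) not in TLB -> MISS, insert
vaddr=14: (0,0) in TLB -> HIT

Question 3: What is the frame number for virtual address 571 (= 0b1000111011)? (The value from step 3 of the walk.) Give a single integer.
Answer: 7

Derivation:
vaddr = 571: l1_idx=4, l2_idx=1
L1[4] = 0; L2[0][1] = 7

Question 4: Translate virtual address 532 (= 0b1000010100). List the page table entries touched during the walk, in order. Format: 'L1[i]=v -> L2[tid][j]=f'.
Answer: L1[4]=0 -> L2[0][0]=88

Derivation:
vaddr = 532 = 0b1000010100
Split: l1_idx=4, l2_idx=0, offset=20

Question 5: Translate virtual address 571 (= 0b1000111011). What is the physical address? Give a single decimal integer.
vaddr = 571 = 0b1000111011
Split: l1_idx=4, l2_idx=1, offset=27
L1[4] = 0
L2[0][1] = 7
paddr = 7 * 32 + 27 = 251

Answer: 251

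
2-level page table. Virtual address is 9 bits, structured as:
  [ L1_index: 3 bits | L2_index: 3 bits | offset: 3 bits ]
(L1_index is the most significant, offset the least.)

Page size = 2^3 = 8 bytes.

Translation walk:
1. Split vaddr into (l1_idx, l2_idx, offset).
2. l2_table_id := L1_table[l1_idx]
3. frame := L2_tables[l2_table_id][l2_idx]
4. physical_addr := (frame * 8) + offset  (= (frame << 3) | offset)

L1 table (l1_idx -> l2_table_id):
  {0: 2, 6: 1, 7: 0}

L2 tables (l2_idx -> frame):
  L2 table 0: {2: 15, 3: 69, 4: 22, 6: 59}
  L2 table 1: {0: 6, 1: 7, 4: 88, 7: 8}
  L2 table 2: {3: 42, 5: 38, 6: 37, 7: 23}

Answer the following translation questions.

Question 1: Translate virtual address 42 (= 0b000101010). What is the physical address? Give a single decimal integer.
vaddr = 42 = 0b000101010
Split: l1_idx=0, l2_idx=5, offset=2
L1[0] = 2
L2[2][5] = 38
paddr = 38 * 8 + 2 = 306

Answer: 306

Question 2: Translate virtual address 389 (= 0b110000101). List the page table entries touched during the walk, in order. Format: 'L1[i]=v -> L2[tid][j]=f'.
vaddr = 389 = 0b110000101
Split: l1_idx=6, l2_idx=0, offset=5

Answer: L1[6]=1 -> L2[1][0]=6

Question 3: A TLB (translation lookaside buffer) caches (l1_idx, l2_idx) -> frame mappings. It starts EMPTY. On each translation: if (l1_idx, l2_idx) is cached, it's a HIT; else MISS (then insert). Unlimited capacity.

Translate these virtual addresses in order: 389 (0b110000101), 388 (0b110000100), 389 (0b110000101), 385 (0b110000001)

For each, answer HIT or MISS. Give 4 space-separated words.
Answer: MISS HIT HIT HIT

Derivation:
vaddr=389: (6,0) not in TLB -> MISS, insert
vaddr=388: (6,0) in TLB -> HIT
vaddr=389: (6,0) in TLB -> HIT
vaddr=385: (6,0) in TLB -> HIT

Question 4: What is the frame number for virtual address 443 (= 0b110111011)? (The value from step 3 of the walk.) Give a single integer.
vaddr = 443: l1_idx=6, l2_idx=7
L1[6] = 1; L2[1][7] = 8

Answer: 8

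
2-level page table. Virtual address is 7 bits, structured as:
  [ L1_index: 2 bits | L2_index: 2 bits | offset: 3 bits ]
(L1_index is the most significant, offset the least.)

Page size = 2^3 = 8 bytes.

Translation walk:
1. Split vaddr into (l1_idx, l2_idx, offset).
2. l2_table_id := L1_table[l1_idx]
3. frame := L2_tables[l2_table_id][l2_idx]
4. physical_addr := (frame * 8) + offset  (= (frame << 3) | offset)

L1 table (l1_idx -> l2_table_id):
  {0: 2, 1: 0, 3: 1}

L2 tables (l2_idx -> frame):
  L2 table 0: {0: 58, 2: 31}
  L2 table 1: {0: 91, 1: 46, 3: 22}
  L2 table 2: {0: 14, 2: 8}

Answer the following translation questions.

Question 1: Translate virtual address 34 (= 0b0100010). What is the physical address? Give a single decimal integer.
vaddr = 34 = 0b0100010
Split: l1_idx=1, l2_idx=0, offset=2
L1[1] = 0
L2[0][0] = 58
paddr = 58 * 8 + 2 = 466

Answer: 466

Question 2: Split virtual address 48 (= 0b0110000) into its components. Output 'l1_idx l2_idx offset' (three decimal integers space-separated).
vaddr = 48 = 0b0110000
  top 2 bits -> l1_idx = 1
  next 2 bits -> l2_idx = 2
  bottom 3 bits -> offset = 0

Answer: 1 2 0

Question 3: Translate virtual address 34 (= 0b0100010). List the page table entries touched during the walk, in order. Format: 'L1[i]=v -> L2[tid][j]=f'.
Answer: L1[1]=0 -> L2[0][0]=58

Derivation:
vaddr = 34 = 0b0100010
Split: l1_idx=1, l2_idx=0, offset=2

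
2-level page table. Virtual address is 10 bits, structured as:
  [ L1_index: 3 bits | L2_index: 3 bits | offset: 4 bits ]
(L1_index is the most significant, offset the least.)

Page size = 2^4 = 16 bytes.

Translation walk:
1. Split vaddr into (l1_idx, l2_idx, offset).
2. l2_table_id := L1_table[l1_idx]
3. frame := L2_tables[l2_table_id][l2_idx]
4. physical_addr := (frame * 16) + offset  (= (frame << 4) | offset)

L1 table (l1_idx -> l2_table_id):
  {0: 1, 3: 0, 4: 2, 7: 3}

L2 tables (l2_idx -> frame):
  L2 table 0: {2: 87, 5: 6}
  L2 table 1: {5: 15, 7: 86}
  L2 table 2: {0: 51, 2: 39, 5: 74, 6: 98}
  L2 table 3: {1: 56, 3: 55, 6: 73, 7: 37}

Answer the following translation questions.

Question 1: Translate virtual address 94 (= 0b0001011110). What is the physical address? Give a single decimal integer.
vaddr = 94 = 0b0001011110
Split: l1_idx=0, l2_idx=5, offset=14
L1[0] = 1
L2[1][5] = 15
paddr = 15 * 16 + 14 = 254

Answer: 254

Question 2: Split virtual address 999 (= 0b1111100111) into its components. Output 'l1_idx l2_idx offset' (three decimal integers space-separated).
vaddr = 999 = 0b1111100111
  top 3 bits -> l1_idx = 7
  next 3 bits -> l2_idx = 6
  bottom 4 bits -> offset = 7

Answer: 7 6 7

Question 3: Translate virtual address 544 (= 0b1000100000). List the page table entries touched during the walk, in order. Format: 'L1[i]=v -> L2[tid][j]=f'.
Answer: L1[4]=2 -> L2[2][2]=39

Derivation:
vaddr = 544 = 0b1000100000
Split: l1_idx=4, l2_idx=2, offset=0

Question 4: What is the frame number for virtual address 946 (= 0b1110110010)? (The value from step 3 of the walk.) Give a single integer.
Answer: 55

Derivation:
vaddr = 946: l1_idx=7, l2_idx=3
L1[7] = 3; L2[3][3] = 55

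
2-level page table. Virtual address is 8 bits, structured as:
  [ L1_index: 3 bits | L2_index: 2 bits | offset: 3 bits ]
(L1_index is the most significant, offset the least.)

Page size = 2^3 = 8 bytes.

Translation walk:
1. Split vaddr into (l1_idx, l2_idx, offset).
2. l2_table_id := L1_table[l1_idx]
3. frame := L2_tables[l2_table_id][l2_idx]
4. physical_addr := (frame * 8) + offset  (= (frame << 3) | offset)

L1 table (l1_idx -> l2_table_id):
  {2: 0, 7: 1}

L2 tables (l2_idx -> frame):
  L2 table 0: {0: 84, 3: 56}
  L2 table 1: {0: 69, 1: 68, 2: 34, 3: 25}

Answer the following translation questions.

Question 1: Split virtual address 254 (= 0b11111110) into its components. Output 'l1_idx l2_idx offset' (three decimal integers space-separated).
Answer: 7 3 6

Derivation:
vaddr = 254 = 0b11111110
  top 3 bits -> l1_idx = 7
  next 2 bits -> l2_idx = 3
  bottom 3 bits -> offset = 6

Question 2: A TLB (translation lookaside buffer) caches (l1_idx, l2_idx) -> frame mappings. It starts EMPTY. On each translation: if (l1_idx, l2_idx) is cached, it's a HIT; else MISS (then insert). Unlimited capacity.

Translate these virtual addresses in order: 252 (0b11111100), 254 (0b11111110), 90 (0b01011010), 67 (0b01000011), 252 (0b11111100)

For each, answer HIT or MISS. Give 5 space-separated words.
vaddr=252: (7,3) not in TLB -> MISS, insert
vaddr=254: (7,3) in TLB -> HIT
vaddr=90: (2,3) not in TLB -> MISS, insert
vaddr=67: (2,0) not in TLB -> MISS, insert
vaddr=252: (7,3) in TLB -> HIT

Answer: MISS HIT MISS MISS HIT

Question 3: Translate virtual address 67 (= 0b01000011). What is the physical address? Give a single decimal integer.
Answer: 675

Derivation:
vaddr = 67 = 0b01000011
Split: l1_idx=2, l2_idx=0, offset=3
L1[2] = 0
L2[0][0] = 84
paddr = 84 * 8 + 3 = 675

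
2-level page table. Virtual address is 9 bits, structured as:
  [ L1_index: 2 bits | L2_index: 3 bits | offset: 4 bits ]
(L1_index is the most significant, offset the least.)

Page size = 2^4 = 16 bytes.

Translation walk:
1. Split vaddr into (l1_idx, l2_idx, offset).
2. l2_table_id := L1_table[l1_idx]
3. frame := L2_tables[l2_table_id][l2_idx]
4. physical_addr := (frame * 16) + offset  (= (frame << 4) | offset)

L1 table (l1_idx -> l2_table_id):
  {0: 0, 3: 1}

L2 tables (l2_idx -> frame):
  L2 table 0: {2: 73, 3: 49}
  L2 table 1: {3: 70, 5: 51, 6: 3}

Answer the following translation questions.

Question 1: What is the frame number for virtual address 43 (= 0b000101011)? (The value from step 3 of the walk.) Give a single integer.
Answer: 73

Derivation:
vaddr = 43: l1_idx=0, l2_idx=2
L1[0] = 0; L2[0][2] = 73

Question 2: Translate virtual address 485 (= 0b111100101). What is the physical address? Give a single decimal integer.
Answer: 53

Derivation:
vaddr = 485 = 0b111100101
Split: l1_idx=3, l2_idx=6, offset=5
L1[3] = 1
L2[1][6] = 3
paddr = 3 * 16 + 5 = 53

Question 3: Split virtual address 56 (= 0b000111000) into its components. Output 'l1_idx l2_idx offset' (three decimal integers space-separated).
Answer: 0 3 8

Derivation:
vaddr = 56 = 0b000111000
  top 2 bits -> l1_idx = 0
  next 3 bits -> l2_idx = 3
  bottom 4 bits -> offset = 8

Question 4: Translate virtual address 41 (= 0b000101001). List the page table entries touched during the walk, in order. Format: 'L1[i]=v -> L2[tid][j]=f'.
Answer: L1[0]=0 -> L2[0][2]=73

Derivation:
vaddr = 41 = 0b000101001
Split: l1_idx=0, l2_idx=2, offset=9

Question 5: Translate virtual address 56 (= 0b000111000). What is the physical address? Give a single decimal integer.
Answer: 792

Derivation:
vaddr = 56 = 0b000111000
Split: l1_idx=0, l2_idx=3, offset=8
L1[0] = 0
L2[0][3] = 49
paddr = 49 * 16 + 8 = 792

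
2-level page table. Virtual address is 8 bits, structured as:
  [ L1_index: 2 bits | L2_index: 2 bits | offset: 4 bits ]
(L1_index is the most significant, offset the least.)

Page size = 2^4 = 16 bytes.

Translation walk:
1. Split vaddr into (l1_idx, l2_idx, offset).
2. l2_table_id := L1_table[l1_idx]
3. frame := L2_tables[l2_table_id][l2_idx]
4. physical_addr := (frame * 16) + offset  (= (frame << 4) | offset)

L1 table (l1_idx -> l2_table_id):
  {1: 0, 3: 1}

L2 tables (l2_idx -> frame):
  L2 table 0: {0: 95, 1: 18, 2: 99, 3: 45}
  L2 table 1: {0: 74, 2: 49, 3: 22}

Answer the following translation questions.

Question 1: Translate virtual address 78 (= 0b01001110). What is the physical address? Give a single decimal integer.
vaddr = 78 = 0b01001110
Split: l1_idx=1, l2_idx=0, offset=14
L1[1] = 0
L2[0][0] = 95
paddr = 95 * 16 + 14 = 1534

Answer: 1534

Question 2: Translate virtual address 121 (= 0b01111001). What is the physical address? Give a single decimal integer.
vaddr = 121 = 0b01111001
Split: l1_idx=1, l2_idx=3, offset=9
L1[1] = 0
L2[0][3] = 45
paddr = 45 * 16 + 9 = 729

Answer: 729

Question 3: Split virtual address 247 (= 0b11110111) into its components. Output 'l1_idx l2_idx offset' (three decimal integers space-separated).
vaddr = 247 = 0b11110111
  top 2 bits -> l1_idx = 3
  next 2 bits -> l2_idx = 3
  bottom 4 bits -> offset = 7

Answer: 3 3 7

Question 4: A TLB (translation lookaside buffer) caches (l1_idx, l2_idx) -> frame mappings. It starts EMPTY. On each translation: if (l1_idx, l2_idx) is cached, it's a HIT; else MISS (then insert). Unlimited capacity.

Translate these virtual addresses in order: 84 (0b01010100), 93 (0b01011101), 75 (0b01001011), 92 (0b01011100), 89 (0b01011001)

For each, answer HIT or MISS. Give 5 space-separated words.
vaddr=84: (1,1) not in TLB -> MISS, insert
vaddr=93: (1,1) in TLB -> HIT
vaddr=75: (1,0) not in TLB -> MISS, insert
vaddr=92: (1,1) in TLB -> HIT
vaddr=89: (1,1) in TLB -> HIT

Answer: MISS HIT MISS HIT HIT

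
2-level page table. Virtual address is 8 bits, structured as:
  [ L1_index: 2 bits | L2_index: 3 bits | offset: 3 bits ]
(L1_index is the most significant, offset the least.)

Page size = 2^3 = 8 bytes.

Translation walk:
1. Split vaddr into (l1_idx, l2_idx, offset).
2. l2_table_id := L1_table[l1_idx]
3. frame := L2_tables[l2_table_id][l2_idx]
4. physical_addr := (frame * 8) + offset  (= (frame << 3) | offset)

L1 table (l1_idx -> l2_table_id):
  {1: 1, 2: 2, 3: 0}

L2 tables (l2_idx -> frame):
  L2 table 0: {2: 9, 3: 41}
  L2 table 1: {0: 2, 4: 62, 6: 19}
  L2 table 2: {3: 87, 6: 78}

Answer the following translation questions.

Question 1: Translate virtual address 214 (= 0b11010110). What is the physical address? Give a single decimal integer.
vaddr = 214 = 0b11010110
Split: l1_idx=3, l2_idx=2, offset=6
L1[3] = 0
L2[0][2] = 9
paddr = 9 * 8 + 6 = 78

Answer: 78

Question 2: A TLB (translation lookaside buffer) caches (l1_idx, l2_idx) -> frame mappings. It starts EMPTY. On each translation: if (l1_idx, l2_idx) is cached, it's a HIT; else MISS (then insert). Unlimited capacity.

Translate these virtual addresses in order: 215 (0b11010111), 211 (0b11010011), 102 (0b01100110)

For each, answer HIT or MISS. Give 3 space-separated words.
vaddr=215: (3,2) not in TLB -> MISS, insert
vaddr=211: (3,2) in TLB -> HIT
vaddr=102: (1,4) not in TLB -> MISS, insert

Answer: MISS HIT MISS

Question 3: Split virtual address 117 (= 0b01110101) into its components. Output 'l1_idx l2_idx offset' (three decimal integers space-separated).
vaddr = 117 = 0b01110101
  top 2 bits -> l1_idx = 1
  next 3 bits -> l2_idx = 6
  bottom 3 bits -> offset = 5

Answer: 1 6 5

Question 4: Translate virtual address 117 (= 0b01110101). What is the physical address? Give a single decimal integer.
vaddr = 117 = 0b01110101
Split: l1_idx=1, l2_idx=6, offset=5
L1[1] = 1
L2[1][6] = 19
paddr = 19 * 8 + 5 = 157

Answer: 157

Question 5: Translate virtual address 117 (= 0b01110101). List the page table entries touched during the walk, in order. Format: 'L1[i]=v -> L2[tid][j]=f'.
vaddr = 117 = 0b01110101
Split: l1_idx=1, l2_idx=6, offset=5

Answer: L1[1]=1 -> L2[1][6]=19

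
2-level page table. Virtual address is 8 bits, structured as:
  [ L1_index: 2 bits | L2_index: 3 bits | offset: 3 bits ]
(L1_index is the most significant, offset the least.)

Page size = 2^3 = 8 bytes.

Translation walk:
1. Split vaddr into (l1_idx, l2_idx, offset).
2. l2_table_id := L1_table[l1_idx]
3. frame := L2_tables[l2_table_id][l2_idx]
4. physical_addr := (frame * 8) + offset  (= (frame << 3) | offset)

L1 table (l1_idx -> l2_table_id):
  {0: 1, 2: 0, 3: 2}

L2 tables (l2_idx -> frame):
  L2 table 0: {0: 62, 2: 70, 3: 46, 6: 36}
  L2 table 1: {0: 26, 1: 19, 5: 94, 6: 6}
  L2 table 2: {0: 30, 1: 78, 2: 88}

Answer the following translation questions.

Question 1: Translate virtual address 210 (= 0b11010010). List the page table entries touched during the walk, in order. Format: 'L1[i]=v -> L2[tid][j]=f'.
vaddr = 210 = 0b11010010
Split: l1_idx=3, l2_idx=2, offset=2

Answer: L1[3]=2 -> L2[2][2]=88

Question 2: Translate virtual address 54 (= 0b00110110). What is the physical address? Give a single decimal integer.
vaddr = 54 = 0b00110110
Split: l1_idx=0, l2_idx=6, offset=6
L1[0] = 1
L2[1][6] = 6
paddr = 6 * 8 + 6 = 54

Answer: 54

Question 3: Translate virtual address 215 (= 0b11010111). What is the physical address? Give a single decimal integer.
vaddr = 215 = 0b11010111
Split: l1_idx=3, l2_idx=2, offset=7
L1[3] = 2
L2[2][2] = 88
paddr = 88 * 8 + 7 = 711

Answer: 711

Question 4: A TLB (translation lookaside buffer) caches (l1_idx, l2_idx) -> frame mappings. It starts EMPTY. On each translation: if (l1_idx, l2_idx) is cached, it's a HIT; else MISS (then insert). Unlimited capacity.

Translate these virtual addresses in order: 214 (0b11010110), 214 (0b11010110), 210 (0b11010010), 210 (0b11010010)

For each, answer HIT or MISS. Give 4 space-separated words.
vaddr=214: (3,2) not in TLB -> MISS, insert
vaddr=214: (3,2) in TLB -> HIT
vaddr=210: (3,2) in TLB -> HIT
vaddr=210: (3,2) in TLB -> HIT

Answer: MISS HIT HIT HIT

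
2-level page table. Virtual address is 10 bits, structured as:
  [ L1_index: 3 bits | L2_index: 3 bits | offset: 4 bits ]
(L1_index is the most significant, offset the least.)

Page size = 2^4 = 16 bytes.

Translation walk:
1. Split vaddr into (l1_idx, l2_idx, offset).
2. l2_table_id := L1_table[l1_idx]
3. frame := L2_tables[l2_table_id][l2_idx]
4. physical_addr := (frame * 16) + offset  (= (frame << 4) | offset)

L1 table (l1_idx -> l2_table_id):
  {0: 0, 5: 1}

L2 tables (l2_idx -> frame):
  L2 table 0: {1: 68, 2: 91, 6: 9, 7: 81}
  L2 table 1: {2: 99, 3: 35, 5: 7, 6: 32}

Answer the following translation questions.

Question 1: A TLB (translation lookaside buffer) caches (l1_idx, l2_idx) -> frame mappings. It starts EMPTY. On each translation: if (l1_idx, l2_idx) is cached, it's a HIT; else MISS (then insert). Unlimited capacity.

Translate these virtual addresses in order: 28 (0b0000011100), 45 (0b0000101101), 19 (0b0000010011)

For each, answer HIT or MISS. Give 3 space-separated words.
Answer: MISS MISS HIT

Derivation:
vaddr=28: (0,1) not in TLB -> MISS, insert
vaddr=45: (0,2) not in TLB -> MISS, insert
vaddr=19: (0,1) in TLB -> HIT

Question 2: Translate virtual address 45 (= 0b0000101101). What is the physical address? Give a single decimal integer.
Answer: 1469

Derivation:
vaddr = 45 = 0b0000101101
Split: l1_idx=0, l2_idx=2, offset=13
L1[0] = 0
L2[0][2] = 91
paddr = 91 * 16 + 13 = 1469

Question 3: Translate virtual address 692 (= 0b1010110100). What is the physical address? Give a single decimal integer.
Answer: 564

Derivation:
vaddr = 692 = 0b1010110100
Split: l1_idx=5, l2_idx=3, offset=4
L1[5] = 1
L2[1][3] = 35
paddr = 35 * 16 + 4 = 564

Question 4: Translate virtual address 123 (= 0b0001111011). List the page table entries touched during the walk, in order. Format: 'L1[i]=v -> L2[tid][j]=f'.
vaddr = 123 = 0b0001111011
Split: l1_idx=0, l2_idx=7, offset=11

Answer: L1[0]=0 -> L2[0][7]=81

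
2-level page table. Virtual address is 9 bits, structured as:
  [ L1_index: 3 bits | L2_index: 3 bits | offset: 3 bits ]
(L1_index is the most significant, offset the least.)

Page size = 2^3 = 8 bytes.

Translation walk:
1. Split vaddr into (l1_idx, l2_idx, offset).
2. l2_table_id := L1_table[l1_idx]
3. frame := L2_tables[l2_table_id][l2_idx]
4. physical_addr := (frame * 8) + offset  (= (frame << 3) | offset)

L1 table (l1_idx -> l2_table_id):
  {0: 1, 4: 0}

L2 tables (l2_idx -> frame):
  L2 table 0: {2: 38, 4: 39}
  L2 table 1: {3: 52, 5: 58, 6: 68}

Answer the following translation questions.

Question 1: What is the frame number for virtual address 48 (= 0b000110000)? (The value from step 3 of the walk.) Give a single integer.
Answer: 68

Derivation:
vaddr = 48: l1_idx=0, l2_idx=6
L1[0] = 1; L2[1][6] = 68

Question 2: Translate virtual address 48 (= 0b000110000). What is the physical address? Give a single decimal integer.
vaddr = 48 = 0b000110000
Split: l1_idx=0, l2_idx=6, offset=0
L1[0] = 1
L2[1][6] = 68
paddr = 68 * 8 + 0 = 544

Answer: 544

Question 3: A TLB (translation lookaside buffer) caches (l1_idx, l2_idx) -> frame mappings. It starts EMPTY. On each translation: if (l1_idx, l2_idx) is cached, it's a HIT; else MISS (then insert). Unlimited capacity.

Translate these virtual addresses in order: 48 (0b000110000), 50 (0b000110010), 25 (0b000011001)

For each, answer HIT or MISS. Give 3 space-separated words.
vaddr=48: (0,6) not in TLB -> MISS, insert
vaddr=50: (0,6) in TLB -> HIT
vaddr=25: (0,3) not in TLB -> MISS, insert

Answer: MISS HIT MISS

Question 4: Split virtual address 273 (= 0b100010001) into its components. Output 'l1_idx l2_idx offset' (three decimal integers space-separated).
vaddr = 273 = 0b100010001
  top 3 bits -> l1_idx = 4
  next 3 bits -> l2_idx = 2
  bottom 3 bits -> offset = 1

Answer: 4 2 1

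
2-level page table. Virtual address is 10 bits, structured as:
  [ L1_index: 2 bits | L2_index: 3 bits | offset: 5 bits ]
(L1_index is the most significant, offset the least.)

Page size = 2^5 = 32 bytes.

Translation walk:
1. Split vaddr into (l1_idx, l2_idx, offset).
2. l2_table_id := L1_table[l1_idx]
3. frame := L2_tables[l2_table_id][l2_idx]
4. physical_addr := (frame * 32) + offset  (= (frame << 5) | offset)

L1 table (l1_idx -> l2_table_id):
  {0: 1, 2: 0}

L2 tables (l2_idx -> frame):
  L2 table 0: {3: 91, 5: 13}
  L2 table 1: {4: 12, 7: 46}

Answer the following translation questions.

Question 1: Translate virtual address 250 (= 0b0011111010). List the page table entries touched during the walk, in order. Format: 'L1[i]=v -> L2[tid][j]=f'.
vaddr = 250 = 0b0011111010
Split: l1_idx=0, l2_idx=7, offset=26

Answer: L1[0]=1 -> L2[1][7]=46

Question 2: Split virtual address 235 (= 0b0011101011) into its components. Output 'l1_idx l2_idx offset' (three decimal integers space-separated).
Answer: 0 7 11

Derivation:
vaddr = 235 = 0b0011101011
  top 2 bits -> l1_idx = 0
  next 3 bits -> l2_idx = 7
  bottom 5 bits -> offset = 11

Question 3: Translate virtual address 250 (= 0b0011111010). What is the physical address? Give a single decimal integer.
Answer: 1498

Derivation:
vaddr = 250 = 0b0011111010
Split: l1_idx=0, l2_idx=7, offset=26
L1[0] = 1
L2[1][7] = 46
paddr = 46 * 32 + 26 = 1498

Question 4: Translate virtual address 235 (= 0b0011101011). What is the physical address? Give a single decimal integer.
Answer: 1483

Derivation:
vaddr = 235 = 0b0011101011
Split: l1_idx=0, l2_idx=7, offset=11
L1[0] = 1
L2[1][7] = 46
paddr = 46 * 32 + 11 = 1483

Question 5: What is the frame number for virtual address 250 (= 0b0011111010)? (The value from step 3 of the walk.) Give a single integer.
Answer: 46

Derivation:
vaddr = 250: l1_idx=0, l2_idx=7
L1[0] = 1; L2[1][7] = 46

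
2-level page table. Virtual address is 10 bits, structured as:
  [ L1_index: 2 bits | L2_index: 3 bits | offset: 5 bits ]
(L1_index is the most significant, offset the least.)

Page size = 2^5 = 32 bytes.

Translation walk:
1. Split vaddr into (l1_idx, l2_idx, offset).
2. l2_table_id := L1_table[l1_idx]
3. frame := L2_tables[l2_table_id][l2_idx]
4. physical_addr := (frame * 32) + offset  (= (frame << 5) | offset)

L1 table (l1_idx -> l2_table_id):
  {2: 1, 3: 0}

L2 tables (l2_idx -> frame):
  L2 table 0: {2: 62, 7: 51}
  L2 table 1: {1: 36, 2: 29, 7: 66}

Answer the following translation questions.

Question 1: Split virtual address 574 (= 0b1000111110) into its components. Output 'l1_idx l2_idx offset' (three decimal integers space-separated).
Answer: 2 1 30

Derivation:
vaddr = 574 = 0b1000111110
  top 2 bits -> l1_idx = 2
  next 3 bits -> l2_idx = 1
  bottom 5 bits -> offset = 30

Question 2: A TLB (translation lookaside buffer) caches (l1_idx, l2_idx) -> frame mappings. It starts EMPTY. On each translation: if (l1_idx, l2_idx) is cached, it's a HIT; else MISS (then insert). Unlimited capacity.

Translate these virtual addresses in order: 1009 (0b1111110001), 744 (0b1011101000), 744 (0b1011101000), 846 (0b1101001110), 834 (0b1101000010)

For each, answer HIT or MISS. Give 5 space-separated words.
Answer: MISS MISS HIT MISS HIT

Derivation:
vaddr=1009: (3,7) not in TLB -> MISS, insert
vaddr=744: (2,7) not in TLB -> MISS, insert
vaddr=744: (2,7) in TLB -> HIT
vaddr=846: (3,2) not in TLB -> MISS, insert
vaddr=834: (3,2) in TLB -> HIT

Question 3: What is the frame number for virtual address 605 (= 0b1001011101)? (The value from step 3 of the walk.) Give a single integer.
Answer: 29

Derivation:
vaddr = 605: l1_idx=2, l2_idx=2
L1[2] = 1; L2[1][2] = 29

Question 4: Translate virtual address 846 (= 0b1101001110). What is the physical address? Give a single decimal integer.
vaddr = 846 = 0b1101001110
Split: l1_idx=3, l2_idx=2, offset=14
L1[3] = 0
L2[0][2] = 62
paddr = 62 * 32 + 14 = 1998

Answer: 1998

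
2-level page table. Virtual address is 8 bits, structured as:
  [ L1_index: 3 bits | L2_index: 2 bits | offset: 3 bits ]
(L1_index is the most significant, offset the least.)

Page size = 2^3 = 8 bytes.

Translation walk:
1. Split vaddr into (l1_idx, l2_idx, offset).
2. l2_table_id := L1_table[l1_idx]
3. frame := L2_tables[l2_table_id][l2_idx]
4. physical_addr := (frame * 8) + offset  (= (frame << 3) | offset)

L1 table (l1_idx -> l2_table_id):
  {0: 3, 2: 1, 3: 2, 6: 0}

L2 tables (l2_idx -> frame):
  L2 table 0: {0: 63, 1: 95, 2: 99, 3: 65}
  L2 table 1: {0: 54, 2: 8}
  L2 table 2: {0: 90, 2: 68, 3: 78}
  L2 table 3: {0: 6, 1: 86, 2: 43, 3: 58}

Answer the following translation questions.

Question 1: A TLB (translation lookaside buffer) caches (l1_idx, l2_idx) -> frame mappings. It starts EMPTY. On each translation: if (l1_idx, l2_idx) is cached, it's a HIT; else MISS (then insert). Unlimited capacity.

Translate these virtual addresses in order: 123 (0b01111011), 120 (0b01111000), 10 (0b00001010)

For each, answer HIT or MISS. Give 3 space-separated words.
Answer: MISS HIT MISS

Derivation:
vaddr=123: (3,3) not in TLB -> MISS, insert
vaddr=120: (3,3) in TLB -> HIT
vaddr=10: (0,1) not in TLB -> MISS, insert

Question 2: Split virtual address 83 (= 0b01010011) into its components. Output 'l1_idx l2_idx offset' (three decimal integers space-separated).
vaddr = 83 = 0b01010011
  top 3 bits -> l1_idx = 2
  next 2 bits -> l2_idx = 2
  bottom 3 bits -> offset = 3

Answer: 2 2 3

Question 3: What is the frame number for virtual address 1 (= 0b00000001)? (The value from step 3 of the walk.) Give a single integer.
Answer: 6

Derivation:
vaddr = 1: l1_idx=0, l2_idx=0
L1[0] = 3; L2[3][0] = 6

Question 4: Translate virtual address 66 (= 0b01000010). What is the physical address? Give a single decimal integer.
vaddr = 66 = 0b01000010
Split: l1_idx=2, l2_idx=0, offset=2
L1[2] = 1
L2[1][0] = 54
paddr = 54 * 8 + 2 = 434

Answer: 434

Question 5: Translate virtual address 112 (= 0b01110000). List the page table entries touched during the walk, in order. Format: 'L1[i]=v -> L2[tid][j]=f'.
Answer: L1[3]=2 -> L2[2][2]=68

Derivation:
vaddr = 112 = 0b01110000
Split: l1_idx=3, l2_idx=2, offset=0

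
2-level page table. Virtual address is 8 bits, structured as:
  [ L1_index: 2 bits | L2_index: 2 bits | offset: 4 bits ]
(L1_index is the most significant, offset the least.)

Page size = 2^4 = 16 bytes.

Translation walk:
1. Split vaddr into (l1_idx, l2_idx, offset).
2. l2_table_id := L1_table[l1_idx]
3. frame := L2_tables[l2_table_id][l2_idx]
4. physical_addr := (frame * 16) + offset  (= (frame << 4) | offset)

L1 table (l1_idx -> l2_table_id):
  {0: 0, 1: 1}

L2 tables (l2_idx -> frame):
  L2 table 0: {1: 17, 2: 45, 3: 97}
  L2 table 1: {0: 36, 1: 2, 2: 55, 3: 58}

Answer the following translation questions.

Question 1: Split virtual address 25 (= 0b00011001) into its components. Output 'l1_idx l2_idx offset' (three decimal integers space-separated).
vaddr = 25 = 0b00011001
  top 2 bits -> l1_idx = 0
  next 2 bits -> l2_idx = 1
  bottom 4 bits -> offset = 9

Answer: 0 1 9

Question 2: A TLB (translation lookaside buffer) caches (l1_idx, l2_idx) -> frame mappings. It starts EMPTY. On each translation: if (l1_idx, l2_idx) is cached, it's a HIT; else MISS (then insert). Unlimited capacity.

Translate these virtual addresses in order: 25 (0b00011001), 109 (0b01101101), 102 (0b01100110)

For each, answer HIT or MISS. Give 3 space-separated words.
Answer: MISS MISS HIT

Derivation:
vaddr=25: (0,1) not in TLB -> MISS, insert
vaddr=109: (1,2) not in TLB -> MISS, insert
vaddr=102: (1,2) in TLB -> HIT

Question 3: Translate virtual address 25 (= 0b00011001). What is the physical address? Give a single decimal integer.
Answer: 281

Derivation:
vaddr = 25 = 0b00011001
Split: l1_idx=0, l2_idx=1, offset=9
L1[0] = 0
L2[0][1] = 17
paddr = 17 * 16 + 9 = 281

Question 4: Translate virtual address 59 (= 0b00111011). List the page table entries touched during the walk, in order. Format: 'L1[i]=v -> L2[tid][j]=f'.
vaddr = 59 = 0b00111011
Split: l1_idx=0, l2_idx=3, offset=11

Answer: L1[0]=0 -> L2[0][3]=97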